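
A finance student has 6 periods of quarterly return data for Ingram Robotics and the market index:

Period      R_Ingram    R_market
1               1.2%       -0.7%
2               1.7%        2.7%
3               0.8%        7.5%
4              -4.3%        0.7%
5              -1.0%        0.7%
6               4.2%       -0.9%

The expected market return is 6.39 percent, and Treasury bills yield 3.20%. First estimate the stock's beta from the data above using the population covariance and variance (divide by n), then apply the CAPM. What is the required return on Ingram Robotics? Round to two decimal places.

Mean R_i = (1.2 + 1.7 + 0.8 − 4.3 − 1.0 + 4.2) / 6 = 0.4333%
Mean R_m = (-0.7 + 2.7 + 7.5 + 0.7 + 0.7 − 0.9) / 6 = 1.6667%
Σ(R_i − R̄_i)(R_m − R̄_m) = -2.0733  ⇒  Cov = -2.0733 / 6 = -0.3456
Σ(R_m − R̄_m)² = 49.1533  ⇒  Var(R_m) = 49.1533 / 6 = 8.1922
β = Cov / Var(R_m) = -0.3456 / 8.1922 = -0.0422
MRP = 6.39% − 3.20% = 3.19%
E(R) = R_f + β × MRP = 3.20% + -0.0422 × 3.19% = 3.07%

3.07%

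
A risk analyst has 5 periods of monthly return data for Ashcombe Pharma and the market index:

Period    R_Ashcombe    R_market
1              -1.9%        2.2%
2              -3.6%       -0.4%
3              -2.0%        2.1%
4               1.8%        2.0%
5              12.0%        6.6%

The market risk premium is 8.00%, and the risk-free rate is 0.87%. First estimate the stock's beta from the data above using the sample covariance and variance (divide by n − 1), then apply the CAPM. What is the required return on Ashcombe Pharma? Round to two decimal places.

19.57%

Mean R_i = (-1.9 − 3.6 − 2.0 + 1.8 + 12.0) / 5 = 1.2600%
Mean R_m = (2.2 − 0.4 + 2.1 + 2.0 + 6.6) / 5 = 2.5000%
Σ(R_i − R̄_i)(R_m − R̄_m) = 60.1100  ⇒  Cov = 60.1100 / 4 = 15.0275
Σ(R_m − R̄_m)² = 25.7200  ⇒  Var(R_m) = 25.7200 / 4 = 6.4300
β = Cov / Var(R_m) = 15.0275 / 6.4300 = 2.3371
E(R) = R_f + β × MRP = 0.87% + 2.3371 × 8.00% = 19.57%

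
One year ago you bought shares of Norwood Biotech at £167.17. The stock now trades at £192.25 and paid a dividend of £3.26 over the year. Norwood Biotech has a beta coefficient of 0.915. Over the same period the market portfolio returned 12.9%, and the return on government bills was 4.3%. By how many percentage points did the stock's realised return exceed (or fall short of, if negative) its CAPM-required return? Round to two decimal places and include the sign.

+4.78%

Realised HPR = (P1 + D1 − P0) / P0 = (192.25 + 3.26 − 167.17) / 167.17 = 28.34 / 167.17 = 16.9528%
MRP = 12.9% − 4.3% = 8.60%
CAPM required = R_f + β·MRP = 4.3% + 0.915 × 8.6% = 12.1690%
α = realised − required = 16.9528% − 12.1690% = +4.78%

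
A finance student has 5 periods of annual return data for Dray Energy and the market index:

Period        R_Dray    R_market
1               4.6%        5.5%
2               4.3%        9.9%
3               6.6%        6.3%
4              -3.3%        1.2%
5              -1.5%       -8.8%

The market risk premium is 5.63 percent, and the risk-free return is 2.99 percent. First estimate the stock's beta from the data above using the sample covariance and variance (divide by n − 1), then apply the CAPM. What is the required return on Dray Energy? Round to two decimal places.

Mean R_i = (4.6 + 4.3 + 6.6 − 3.3 − 1.5) / 5 = 2.1400%
Mean R_m = (5.5 + 9.9 + 6.3 + 1.2 − 8.8) / 5 = 2.8200%
Σ(R_i − R̄_i)(R_m − R̄_m) = 88.5160  ⇒  Cov = 88.5160 / 4 = 22.1290
Σ(R_m − R̄_m)² = 207.0680  ⇒  Var(R_m) = 207.0680 / 4 = 51.7670
β = Cov / Var(R_m) = 22.1290 / 51.7670 = 0.4275
E(R) = R_f + β × MRP = 2.99% + 0.4275 × 5.63% = 5.40%

5.40%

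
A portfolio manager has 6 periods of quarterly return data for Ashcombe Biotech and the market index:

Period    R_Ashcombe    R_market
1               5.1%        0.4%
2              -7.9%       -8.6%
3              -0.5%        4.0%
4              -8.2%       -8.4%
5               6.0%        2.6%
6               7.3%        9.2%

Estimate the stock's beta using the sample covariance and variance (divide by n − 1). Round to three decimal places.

Mean R_i = (5.1 − 7.9 − 0.5 − 8.2 + 6.0 + 7.3) / 6 = 0.3000%
Mean R_m = (0.4 − 8.6 + 4.0 − 8.4 + 2.6 + 9.2) / 6 = -0.1333%
Σ(R_i − R̄_i)(R_m − R̄_m) = 219.8600  ⇒  Cov = 219.8600 / 5 = 43.9720
Σ(R_m − R̄_m)² = 251.9733  ⇒  Var(R_m) = 251.9733 / 5 = 50.3947
β = Cov / Var(R_m) = 43.9720 / 50.3947 = 0.8726

0.873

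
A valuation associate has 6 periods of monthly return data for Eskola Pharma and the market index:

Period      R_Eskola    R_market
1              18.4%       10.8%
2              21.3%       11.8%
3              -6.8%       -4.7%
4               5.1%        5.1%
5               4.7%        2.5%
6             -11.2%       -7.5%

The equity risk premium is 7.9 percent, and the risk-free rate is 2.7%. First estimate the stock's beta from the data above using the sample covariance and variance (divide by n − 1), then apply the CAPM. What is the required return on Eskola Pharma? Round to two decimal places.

Mean R_i = (18.4 + 21.3 − 6.8 + 5.1 + 4.7 − 11.2) / 6 = 5.2500%
Mean R_m = (10.8 + 11.8 − 4.7 + 5.1 + 2.5 − 7.5) / 6 = 3.0000%
Σ(R_i − R̄_i)(R_m − R̄_m) = 509.2800  ⇒  Cov = 509.2800 / 5 = 101.8560
Σ(R_m − R̄_m)² = 312.4800  ⇒  Var(R_m) = 312.4800 / 5 = 62.4960
β = Cov / Var(R_m) = 101.8560 / 62.4960 = 1.6298
E(R) = R_f + β × MRP = 2.7% + 1.6298 × 7.9% = 15.58%

15.58%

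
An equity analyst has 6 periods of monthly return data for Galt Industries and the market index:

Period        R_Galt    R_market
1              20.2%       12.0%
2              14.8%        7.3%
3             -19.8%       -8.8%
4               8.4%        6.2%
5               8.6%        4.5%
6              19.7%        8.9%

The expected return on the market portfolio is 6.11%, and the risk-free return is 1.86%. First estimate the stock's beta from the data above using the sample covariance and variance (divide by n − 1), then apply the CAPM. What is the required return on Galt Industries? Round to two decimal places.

10.48%

Mean R_i = (20.2 + 14.8 − 19.8 + 8.4 + 8.6 + 19.7) / 6 = 8.6500%
Mean R_m = (12.0 + 7.3 − 8.8 + 6.2 + 4.5 + 8.9) / 6 = 5.0167%
Σ(R_i − R̄_i)(R_m − R̄_m) = 530.4250  ⇒  Cov = 530.4250 / 5 = 106.0850
Σ(R_m − R̄_m)² = 261.6283  ⇒  Var(R_m) = 261.6283 / 5 = 52.3257
β = Cov / Var(R_m) = 106.0850 / 52.3257 = 2.0274
MRP = 6.11% − 1.86% = 4.25%
E(R) = R_f + β × MRP = 1.86% + 2.0274 × 4.25% = 10.48%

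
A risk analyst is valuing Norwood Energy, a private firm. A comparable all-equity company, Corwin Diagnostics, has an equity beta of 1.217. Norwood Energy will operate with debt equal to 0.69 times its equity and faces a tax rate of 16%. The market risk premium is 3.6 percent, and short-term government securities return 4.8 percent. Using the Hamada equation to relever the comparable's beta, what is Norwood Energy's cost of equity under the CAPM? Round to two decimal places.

β_L = β_U × [1 + (1 − t)(D/E)] = 1.217 × [1 + (1 − 0.16) × 0.69]
    = 1.217 × [1 + 0.84 × 0.69] = 1.217 × 1.5796 = 1.9224
E(R) = R_f + β_L × MRP = 4.8% + 1.9224 × 3.6% = 11.72%

11.72%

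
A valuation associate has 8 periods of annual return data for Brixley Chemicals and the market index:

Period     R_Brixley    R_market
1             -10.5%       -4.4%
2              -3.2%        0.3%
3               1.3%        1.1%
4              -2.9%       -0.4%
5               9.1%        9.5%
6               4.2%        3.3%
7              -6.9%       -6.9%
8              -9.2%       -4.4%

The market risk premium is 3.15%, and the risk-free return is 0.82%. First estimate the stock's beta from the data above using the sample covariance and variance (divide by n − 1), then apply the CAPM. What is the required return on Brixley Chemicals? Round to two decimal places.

Mean R_i = (-10.5 − 3.2 + 1.3 − 2.9 + 9.1 + 4.2 − 6.9 − 9.2) / 8 = -2.2625%
Mean R_m = (-4.4 + 0.3 + 1.1 − 0.4 + 9.5 + 3.3 − 6.9 − 4.4) / 8 = -0.2375%
Σ(R_i − R̄_i)(R_m − R̄_m) = 231.9313  ⇒  Cov = 231.9313 / 7 = 33.1330
Σ(R_m − R̄_m)² = 188.4788  ⇒  Var(R_m) = 188.4788 / 7 = 26.9255
β = Cov / Var(R_m) = 33.1330 / 26.9255 = 1.2305
E(R) = R_f + β × MRP = 0.82% + 1.2305 × 3.15% = 4.70%

4.70%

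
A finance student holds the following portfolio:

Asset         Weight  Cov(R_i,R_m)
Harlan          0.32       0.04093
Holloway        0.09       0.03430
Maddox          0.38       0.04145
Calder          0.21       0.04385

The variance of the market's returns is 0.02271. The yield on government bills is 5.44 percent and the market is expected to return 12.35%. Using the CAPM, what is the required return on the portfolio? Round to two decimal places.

17.96%

β_Harlan = 0.04093 / 0.02271 = 1.8023
β_Holloway = 0.03430 / 0.02271 = 1.5103
β_Maddox = 0.04145 / 0.02271 = 1.8252
β_Calder = 0.04385 / 0.02271 = 1.9309
β_P = Σ w_i β_i = 0.32×1.8023 + 0.09×1.5103 + 0.38×1.8252 + 0.21×1.9309 = 1.8117
MRP = 12.35% − 5.44% = 6.91%
E(R_P) = R_f + β_P × MRP = 5.44% + 1.8117 × 6.91% = 17.96%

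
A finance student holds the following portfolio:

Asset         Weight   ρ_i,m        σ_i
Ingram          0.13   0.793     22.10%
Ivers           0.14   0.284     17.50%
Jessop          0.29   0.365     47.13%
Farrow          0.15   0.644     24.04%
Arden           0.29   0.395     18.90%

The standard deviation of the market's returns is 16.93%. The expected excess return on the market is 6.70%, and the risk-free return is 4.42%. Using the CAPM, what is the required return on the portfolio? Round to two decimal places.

β_Ingram = 0.793 × 22.10% / 16.93% = 1.0352
β_Ivers = 0.284 × 17.50% / 16.93% = 0.2936
β_Jessop = 0.365 × 47.13% / 16.93% = 1.0161
β_Farrow = 0.644 × 24.04% / 16.93% = 0.9145
β_Arden = 0.395 × 18.90% / 16.93% = 0.4410
β_P = Σ w_i β_i = 0.13×1.0352 + 0.14×0.2936 + 0.29×1.0161 + 0.15×0.9145 + 0.29×0.4410 = 0.7354
E(R_P) = R_f + β_P × MRP = 4.42% + 0.7354 × 6.70% = 9.35%

9.35%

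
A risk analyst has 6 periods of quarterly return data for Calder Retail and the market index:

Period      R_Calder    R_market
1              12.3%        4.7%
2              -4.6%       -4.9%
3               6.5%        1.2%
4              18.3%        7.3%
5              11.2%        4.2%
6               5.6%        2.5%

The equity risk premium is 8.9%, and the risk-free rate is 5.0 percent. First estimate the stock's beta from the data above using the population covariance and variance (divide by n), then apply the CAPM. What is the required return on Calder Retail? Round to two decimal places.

Mean R_i = (12.3 − 4.6 + 6.5 + 18.3 + 11.2 + 5.6) / 6 = 8.2167%
Mean R_m = (4.7 − 4.9 + 1.2 + 7.3 + 4.2 + 2.5) / 6 = 2.5000%
Σ(R_i − R̄_i)(R_m − R̄_m) = 159.5300  ⇒  Cov = 159.5300 / 6 = 26.5883
Σ(R_m − R̄_m)² = 87.2200  ⇒  Var(R_m) = 87.2200 / 6 = 14.5367
β = Cov / Var(R_m) = 26.5883 / 14.5367 = 1.8290
E(R) = R_f + β × MRP = 5.0% + 1.8290 × 8.9% = 21.28%

21.28%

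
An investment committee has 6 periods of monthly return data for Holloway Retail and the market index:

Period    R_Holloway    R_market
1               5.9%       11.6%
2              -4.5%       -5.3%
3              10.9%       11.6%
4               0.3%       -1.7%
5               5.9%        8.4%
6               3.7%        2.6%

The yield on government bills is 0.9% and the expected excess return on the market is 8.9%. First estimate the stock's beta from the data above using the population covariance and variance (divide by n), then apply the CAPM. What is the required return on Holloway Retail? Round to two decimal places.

Mean R_i = (5.9 − 4.5 + 10.9 + 0.3 + 5.9 + 3.7) / 6 = 3.7000%
Mean R_m = (11.6 − 5.3 + 11.6 − 1.7 + 8.4 + 2.6) / 6 = 4.5333%
Σ(R_i − R̄_i)(R_m − R̄_m) = 176.7600  ⇒  Cov = 176.7600 / 6 = 29.4600
Σ(R_m − R̄_m)² = 254.1133  ⇒  Var(R_m) = 254.1133 / 6 = 42.3522
β = Cov / Var(R_m) = 29.4600 / 42.3522 = 0.6956
E(R) = R_f + β × MRP = 0.9% + 0.6956 × 8.9% = 7.09%

7.09%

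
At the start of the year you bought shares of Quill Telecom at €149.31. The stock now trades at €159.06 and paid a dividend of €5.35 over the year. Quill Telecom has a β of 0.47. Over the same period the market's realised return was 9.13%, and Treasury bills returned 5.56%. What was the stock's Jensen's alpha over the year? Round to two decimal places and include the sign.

+2.88%

Realised HPR = (P1 + D1 − P0) / P0 = (159.06 + 5.35 − 149.31) / 149.31 = 15.10 / 149.31 = 10.1132%
MRP = 9.13% − 5.56% = 3.57%
CAPM required = R_f + β·MRP = 5.56% + 0.47 × 3.57% = 7.2379%
α = realised − required = 10.1132% − 7.2379% = +2.88%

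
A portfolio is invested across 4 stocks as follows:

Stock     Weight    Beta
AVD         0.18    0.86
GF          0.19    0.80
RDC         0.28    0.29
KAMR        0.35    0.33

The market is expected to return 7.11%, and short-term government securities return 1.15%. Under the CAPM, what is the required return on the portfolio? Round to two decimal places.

β_P = Σ w_i β_i = 0.18×0.86 + 0.19×0.80 + 0.28×0.29 + 0.35×0.33 = 0.5035
MRP = 7.11% − 1.15% = 5.96%
E(R_P) = R_f + β_P × MRP = 1.15% + 0.5035 × 5.96% = 4.15%

4.15%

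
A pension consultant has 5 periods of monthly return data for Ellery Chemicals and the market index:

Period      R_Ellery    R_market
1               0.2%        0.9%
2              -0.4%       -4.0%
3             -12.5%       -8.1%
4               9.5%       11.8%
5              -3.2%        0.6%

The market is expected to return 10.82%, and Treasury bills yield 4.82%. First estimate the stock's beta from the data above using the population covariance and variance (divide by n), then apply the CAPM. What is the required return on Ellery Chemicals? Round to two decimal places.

Mean R_i = (0.2 − 0.4 − 12.5 + 9.5 − 3.2) / 5 = -1.2800%
Mean R_m = (0.9 − 4.0 − 8.1 + 11.8 + 0.6) / 5 = 0.2400%
Σ(R_i − R̄_i)(R_m − R̄_m) = 214.7460  ⇒  Cov = 214.7460 / 5 = 42.9492
Σ(R_m − R̄_m)² = 221.7320  ⇒  Var(R_m) = 221.7320 / 5 = 44.3464
β = Cov / Var(R_m) = 42.9492 / 44.3464 = 0.9685
MRP = 10.82% − 4.82% = 6.00%
E(R) = R_f + β × MRP = 4.82% + 0.9685 × 6.00% = 10.63%

10.63%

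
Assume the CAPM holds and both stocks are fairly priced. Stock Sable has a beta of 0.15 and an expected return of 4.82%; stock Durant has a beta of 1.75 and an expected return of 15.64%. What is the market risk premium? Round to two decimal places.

Both satisfy E(R) = R_f + β·MRP, so the slope of the SML is
MRP = (15.64% − 4.82%) / (1.75 − 0.15) = 10.82% / 1.60 = 6.7625%

6.76%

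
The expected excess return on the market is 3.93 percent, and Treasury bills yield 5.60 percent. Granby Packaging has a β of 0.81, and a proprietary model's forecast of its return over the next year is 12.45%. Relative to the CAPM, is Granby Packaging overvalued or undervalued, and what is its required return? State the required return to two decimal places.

Undervalued; required return 8.78%

Required return = R_f + β·MRP = 5.60% + 0.81 × 3.93% = 8.78%
Forecast 12.45% > required 8.78% → the stock plots above the SML → undervalued.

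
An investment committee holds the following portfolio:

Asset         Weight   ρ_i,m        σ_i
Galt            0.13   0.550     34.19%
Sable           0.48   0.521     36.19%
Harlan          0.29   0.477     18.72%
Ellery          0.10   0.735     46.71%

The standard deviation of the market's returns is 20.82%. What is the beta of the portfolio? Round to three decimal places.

β_Galt = 0.550 × 34.19% / 20.82% = 0.9032
β_Sable = 0.521 × 36.19% / 20.82% = 0.9056
β_Harlan = 0.477 × 18.72% / 20.82% = 0.4289
β_Ellery = 0.735 × 46.71% / 20.82% = 1.6490
β_P = Σ w_i β_i = 0.13×0.9032 + 0.48×0.9056 + 0.29×0.4289 + 0.10×1.6490 = 0.8414

0.841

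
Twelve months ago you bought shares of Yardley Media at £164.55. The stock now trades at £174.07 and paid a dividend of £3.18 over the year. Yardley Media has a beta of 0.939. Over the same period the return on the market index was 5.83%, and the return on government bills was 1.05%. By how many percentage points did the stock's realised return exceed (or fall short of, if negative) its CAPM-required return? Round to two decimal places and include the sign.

Realised HPR = (P1 + D1 − P0) / P0 = (174.07 + 3.18 − 164.55) / 164.55 = 12.70 / 164.55 = 7.7180%
MRP = 5.83% − 1.05% = 4.78%
CAPM required = R_f + β·MRP = 1.05% + 0.939 × 4.78% = 5.53842%
α = realised − required = 7.7180% − 5.53842% = +2.18%

+2.18%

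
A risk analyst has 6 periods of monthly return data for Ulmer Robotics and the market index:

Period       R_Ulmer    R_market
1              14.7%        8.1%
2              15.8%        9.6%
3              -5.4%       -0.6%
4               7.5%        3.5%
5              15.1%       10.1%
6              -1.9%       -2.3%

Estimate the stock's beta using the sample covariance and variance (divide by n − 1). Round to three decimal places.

Mean R_i = (14.7 + 15.8 − 5.4 + 7.5 + 15.1 − 1.9) / 6 = 7.6333%
Mean R_m = (8.1 + 9.6 − 0.6 + 3.5 + 10.1 − 2.3) / 6 = 4.7333%
Σ(R_i − R̄_i)(R_m − R̄_m) = 240.3333  ⇒  Cov = 240.3333 / 5 = 48.0667
Σ(R_m − R̄_m)² = 143.2533  ⇒  Var(R_m) = 143.2533 / 5 = 28.6507
β = Cov / Var(R_m) = 48.0667 / 28.6507 = 1.6777

1.678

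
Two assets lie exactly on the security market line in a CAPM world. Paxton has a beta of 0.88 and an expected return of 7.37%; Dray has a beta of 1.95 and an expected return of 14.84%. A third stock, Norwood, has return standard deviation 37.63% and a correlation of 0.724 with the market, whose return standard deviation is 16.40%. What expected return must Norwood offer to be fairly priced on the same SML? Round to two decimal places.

MRP = (14.84% − 7.37%) / (1.95 − 0.88) = 6.9813%
R_f = 7.37% − 0.88 × 6.9813% = 1.2265%
β_Norwood = ρ·σ_i/σ_m = 0.724 × 37.63 / 16.40 = 1.6612
E(R_Norwood) = R_f + β × MRP = 1.2265% + 1.6612 × 6.9813% = 12.82%

12.82%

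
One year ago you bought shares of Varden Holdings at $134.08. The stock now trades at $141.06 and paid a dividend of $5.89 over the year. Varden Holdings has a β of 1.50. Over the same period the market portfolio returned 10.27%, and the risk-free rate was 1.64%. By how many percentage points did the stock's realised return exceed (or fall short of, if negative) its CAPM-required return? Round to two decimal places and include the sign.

Realised HPR = (P1 + D1 − P0) / P0 = (141.06 + 5.89 − 134.08) / 134.08 = 12.87 / 134.08 = 9.5987%
MRP = 10.27% − 1.64% = 8.63%
CAPM required = R_f + β·MRP = 1.64% + 1.50 × 8.63% = 14.5850%
α = realised − required = 9.5987% − 14.5850% = -4.99%

-4.99%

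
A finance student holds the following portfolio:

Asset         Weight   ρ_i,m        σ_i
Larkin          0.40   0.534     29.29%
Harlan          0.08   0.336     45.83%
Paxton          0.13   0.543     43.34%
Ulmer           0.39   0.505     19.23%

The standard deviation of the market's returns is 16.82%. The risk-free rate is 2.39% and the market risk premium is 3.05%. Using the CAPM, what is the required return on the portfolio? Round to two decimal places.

β_Larkin = 0.534 × 29.29% / 16.82% = 0.9299
β_Harlan = 0.336 × 45.83% / 16.82% = 0.9155
β_Paxton = 0.543 × 43.34% / 16.82% = 1.3991
β_Ulmer = 0.505 × 19.23% / 16.82% = 0.5774
β_P = Σ w_i β_i = 0.40×0.9299 + 0.08×0.9155 + 0.13×1.3991 + 0.39×0.5774 = 0.8523
E(R_P) = R_f + β_P × MRP = 2.39% + 0.8523 × 3.05% = 4.99%

4.99%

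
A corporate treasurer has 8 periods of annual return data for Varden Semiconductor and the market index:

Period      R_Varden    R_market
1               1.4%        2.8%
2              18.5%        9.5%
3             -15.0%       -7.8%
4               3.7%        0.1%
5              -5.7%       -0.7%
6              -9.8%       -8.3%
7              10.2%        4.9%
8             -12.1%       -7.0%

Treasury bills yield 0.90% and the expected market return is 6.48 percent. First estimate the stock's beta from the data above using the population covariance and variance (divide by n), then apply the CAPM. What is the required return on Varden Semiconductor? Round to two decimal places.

10.51%

Mean R_i = (1.4 + 18.5 − 15.0 + 3.7 − 5.7 − 9.8 + 10.2 − 12.1) / 8 = -1.1000%
Mean R_m = (2.8 + 9.5 − 7.8 + 0.1 − 0.7 − 8.3 + 4.9 − 7.0) / 8 = -0.8125%
Σ(R_i − R̄_i)(R_m − R̄_m) = 509.9000  ⇒  Cov = 509.9000 / 8 = 63.7375
Σ(R_m − R̄_m)² = 296.0488  ⇒  Var(R_m) = 296.0488 / 8 = 37.0061
β = Cov / Var(R_m) = 63.7375 / 37.0061 = 1.7224
MRP = 6.48% − 0.90% = 5.58%
E(R) = R_f + β × MRP = 0.90% + 1.7224 × 5.58% = 10.51%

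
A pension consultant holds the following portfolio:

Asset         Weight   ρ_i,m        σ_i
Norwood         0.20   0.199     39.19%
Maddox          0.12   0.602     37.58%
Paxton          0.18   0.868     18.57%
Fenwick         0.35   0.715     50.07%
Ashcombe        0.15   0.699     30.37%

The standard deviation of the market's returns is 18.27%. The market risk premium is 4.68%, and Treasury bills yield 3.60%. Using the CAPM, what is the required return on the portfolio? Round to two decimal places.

9.46%

β_Norwood = 0.199 × 39.19% / 18.27% = 0.4269
β_Maddox = 0.602 × 37.58% / 18.27% = 1.2383
β_Paxton = 0.868 × 18.57% / 18.27% = 0.8823
β_Fenwick = 0.715 × 50.07% / 18.27% = 1.9595
β_Ashcombe = 0.699 × 30.37% / 18.27% = 1.1619
β_P = Σ w_i β_i = 0.20×0.4269 + 0.12×1.2383 + 0.18×0.8823 + 0.35×1.9595 + 0.15×1.1619 = 1.2529
E(R_P) = R_f + β_P × MRP = 3.60% + 1.2529 × 4.68% = 9.46%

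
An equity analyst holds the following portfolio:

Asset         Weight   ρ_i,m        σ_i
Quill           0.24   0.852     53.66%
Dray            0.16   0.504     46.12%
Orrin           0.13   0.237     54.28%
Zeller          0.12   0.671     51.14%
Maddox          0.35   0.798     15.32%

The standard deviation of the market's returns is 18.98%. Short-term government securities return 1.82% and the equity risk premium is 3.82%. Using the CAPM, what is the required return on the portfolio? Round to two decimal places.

6.80%

β_Quill = 0.852 × 53.66% / 18.98% = 2.4088
β_Dray = 0.504 × 46.12% / 18.98% = 1.2247
β_Orrin = 0.237 × 54.28% / 18.98% = 0.6778
β_Zeller = 0.671 × 51.14% / 18.98% = 1.8080
β_Maddox = 0.798 × 15.32% / 18.98% = 0.6441
β_P = Σ w_i β_i = 0.24×2.4088 + 0.16×1.2247 + 0.13×0.6778 + 0.12×1.8080 + 0.35×0.6441 = 1.3046
E(R_P) = R_f + β_P × MRP = 1.82% + 1.3046 × 3.82% = 6.80%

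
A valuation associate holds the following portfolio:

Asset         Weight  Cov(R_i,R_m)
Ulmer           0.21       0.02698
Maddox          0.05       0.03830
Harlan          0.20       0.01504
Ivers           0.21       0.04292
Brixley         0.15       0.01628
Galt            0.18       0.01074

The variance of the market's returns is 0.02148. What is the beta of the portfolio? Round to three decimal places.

β_Ulmer = 0.02698 / 0.02148 = 1.2561
β_Maddox = 0.03830 / 0.02148 = 1.7831
β_Harlan = 0.01504 / 0.02148 = 0.7002
β_Ivers = 0.04292 / 0.02148 = 1.9981
β_Brixley = 0.01628 / 0.02148 = 0.7579
β_Galt = 0.01074 / 0.02148 = 0.5000
β_P = Σ w_i β_i = 0.21×1.2561 + 0.05×1.7831 + 0.20×0.7002 + 0.21×1.9981 + 0.15×0.7579 + 0.18×0.5000 = 1.1163

1.116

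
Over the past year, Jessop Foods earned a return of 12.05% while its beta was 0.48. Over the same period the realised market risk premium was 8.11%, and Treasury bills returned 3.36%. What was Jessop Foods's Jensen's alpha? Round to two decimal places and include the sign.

CAPM benchmark = R_f + β(R_m − R_f) = 3.36% + 0.48 × 8.11% = 7.2528%
α = actual − benchmark = 12.05% − 7.2528% = +4.80%

+4.80%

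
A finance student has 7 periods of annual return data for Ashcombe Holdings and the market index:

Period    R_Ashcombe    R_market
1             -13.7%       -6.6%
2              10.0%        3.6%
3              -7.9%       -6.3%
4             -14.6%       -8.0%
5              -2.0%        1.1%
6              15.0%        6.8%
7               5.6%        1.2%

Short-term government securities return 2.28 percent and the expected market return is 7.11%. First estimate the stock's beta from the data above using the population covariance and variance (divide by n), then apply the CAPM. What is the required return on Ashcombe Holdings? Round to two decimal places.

Mean R_i = (-13.7 + 10.0 − 7.9 − 14.6 − 2.0 + 15.0 + 5.6) / 7 = -1.0857%
Mean R_m = (-6.6 + 3.6 − 6.3 − 8.0 + 1.1 + 6.8 + 1.2) / 7 = -1.1714%
Σ(R_i − R̄_i)(R_m − R̄_m) = 390.6071  ⇒  Cov = 390.6071 / 7 = 55.8010
Σ(R_m − R̄_m)² = 199.4943  ⇒  Var(R_m) = 199.4943 / 7 = 28.4992
β = Cov / Var(R_m) = 55.8010 / 28.4992 = 1.9580
MRP = 7.11% − 2.28% = 4.83%
E(R) = R_f + β × MRP = 2.28% + 1.9580 × 4.83% = 11.74%

11.74%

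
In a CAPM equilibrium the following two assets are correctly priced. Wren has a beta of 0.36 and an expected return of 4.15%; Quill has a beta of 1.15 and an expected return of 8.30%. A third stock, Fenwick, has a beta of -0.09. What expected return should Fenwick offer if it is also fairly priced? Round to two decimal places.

MRP (SML slope) = (8.30% − 4.15%) / (1.15 − 0.36) = 4.15% / 0.79 = 5.2532%
R_f (intercept) = 4.15% − 0.36 × 5.2532% = 2.2588%
E(R_Fenwick) = R_f + β × MRP = 2.2588% + -0.09 × 5.2532% = 1.79%

1.79%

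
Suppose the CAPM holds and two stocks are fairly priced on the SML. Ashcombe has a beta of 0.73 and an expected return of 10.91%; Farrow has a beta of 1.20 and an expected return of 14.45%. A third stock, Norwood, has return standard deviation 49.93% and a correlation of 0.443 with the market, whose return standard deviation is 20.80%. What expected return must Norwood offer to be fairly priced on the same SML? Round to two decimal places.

MRP = (14.45% − 10.91%) / (1.20 − 0.73) = 7.5319%
R_f = 10.91% − 0.73 × 7.5319% = 5.4117%
β_Norwood = ρ·σ_i/σ_m = 0.443 × 49.93 / 20.80 = 1.0634
E(R_Norwood) = R_f + β × MRP = 5.4117% + 1.0634 × 7.5319% = 13.42%

13.42%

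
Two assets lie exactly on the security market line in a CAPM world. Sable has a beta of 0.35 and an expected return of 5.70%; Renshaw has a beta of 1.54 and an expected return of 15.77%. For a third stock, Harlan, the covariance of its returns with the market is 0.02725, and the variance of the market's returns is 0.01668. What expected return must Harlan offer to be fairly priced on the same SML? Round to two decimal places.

MRP = (15.77% − 5.70%) / (1.54 − 0.35) = 8.4622%
R_f = 5.70% − 0.35 × 8.4622% = 2.7382%
β_Harlan = Cov / Var(R_m) = 0.02725 / 0.01668 = 1.6337
E(R_Harlan) = R_f + β × MRP = 2.7382% + 1.6337 × 8.4622% = 16.56%

16.56%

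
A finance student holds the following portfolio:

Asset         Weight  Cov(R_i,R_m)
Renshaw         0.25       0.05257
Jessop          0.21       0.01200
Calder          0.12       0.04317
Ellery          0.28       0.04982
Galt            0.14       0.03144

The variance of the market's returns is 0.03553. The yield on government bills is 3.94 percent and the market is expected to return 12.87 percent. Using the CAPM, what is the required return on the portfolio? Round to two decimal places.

β_Renshaw = 0.05257 / 0.03553 = 1.4796
β_Jessop = 0.01200 / 0.03553 = 0.3377
β_Calder = 0.04317 / 0.03553 = 1.2150
β_Ellery = 0.04982 / 0.03553 = 1.4022
β_Galt = 0.03144 / 0.03553 = 0.8849
β_P = Σ w_i β_i = 0.25×1.4796 + 0.21×0.3377 + 0.12×1.2150 + 0.28×1.4022 + 0.14×0.8849 = 1.1031
MRP = 12.87% − 3.94% = 8.93%
E(R_P) = R_f + β_P × MRP = 3.94% + 1.1031 × 8.93% = 13.79%

13.79%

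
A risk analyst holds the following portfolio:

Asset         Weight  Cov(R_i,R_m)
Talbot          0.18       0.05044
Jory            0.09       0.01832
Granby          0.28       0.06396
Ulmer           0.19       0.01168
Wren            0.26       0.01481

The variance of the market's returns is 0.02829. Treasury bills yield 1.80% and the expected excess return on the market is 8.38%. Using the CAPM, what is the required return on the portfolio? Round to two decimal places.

β_Talbot = 0.05044 / 0.02829 = 1.7830
β_Jory = 0.01832 / 0.02829 = 0.6476
β_Granby = 0.06396 / 0.02829 = 2.2609
β_Ulmer = 0.01168 / 0.02829 = 0.4129
β_Wren = 0.01481 / 0.02829 = 0.5235
β_P = Σ w_i β_i = 0.18×1.7830 + 0.09×0.6476 + 0.28×2.2609 + 0.19×0.4129 + 0.26×0.5235 = 1.2268
E(R_P) = R_f + β_P × MRP = 1.80% + 1.2268 × 8.38% = 12.08%

12.08%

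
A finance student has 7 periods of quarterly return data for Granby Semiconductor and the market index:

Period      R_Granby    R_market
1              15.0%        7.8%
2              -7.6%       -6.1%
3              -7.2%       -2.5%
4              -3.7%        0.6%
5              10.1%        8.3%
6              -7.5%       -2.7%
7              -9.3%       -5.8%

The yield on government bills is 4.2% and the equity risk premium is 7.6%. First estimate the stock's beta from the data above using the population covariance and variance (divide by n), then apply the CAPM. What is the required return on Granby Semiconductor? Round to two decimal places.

Mean R_i = (15.0 − 7.6 − 7.2 − 3.7 + 10.1 − 7.5 − 9.3) / 7 = -1.4571%
Mean R_m = (7.8 − 6.1 − 2.5 + 0.6 + 8.3 − 2.7 − 5.8) / 7 = -0.0571%
Σ(R_i − R̄_i)(R_m − R̄_m) = 336.5771  ⇒  Cov = 336.5771 / 7 = 48.0824
Σ(R_m − R̄_m)² = 214.4571  ⇒  Var(R_m) = 214.4571 / 7 = 30.6367
β = Cov / Var(R_m) = 48.0824 / 30.6367 = 1.5694
E(R) = R_f + β × MRP = 4.2% + 1.5694 × 7.6% = 16.13%

16.13%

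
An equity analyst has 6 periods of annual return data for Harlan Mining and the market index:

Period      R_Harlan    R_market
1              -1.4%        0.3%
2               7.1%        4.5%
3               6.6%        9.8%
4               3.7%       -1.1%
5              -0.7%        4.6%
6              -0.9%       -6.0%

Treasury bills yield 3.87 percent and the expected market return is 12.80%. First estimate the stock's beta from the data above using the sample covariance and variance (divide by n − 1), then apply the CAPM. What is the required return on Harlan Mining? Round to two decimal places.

Mean R_i = (-1.4 + 7.1 + 6.6 + 3.7 − 0.7 − 0.9) / 6 = 2.4000%
Mean R_m = (0.3 + 4.5 + 9.8 − 1.1 + 4.6 − 6.0) / 6 = 2.0167%
Σ(R_i − R̄_i)(R_m − R̄_m) = 65.2800  ⇒  Cov = 65.2800 / 5 = 13.0560
Σ(R_m − R̄_m)² = 150.3483  ⇒  Var(R_m) = 150.3483 / 5 = 30.0697
β = Cov / Var(R_m) = 13.0560 / 30.0697 = 0.4342
MRP = 12.80% − 3.87% = 8.93%
E(R) = R_f + β × MRP = 3.87% + 0.4342 × 8.93% = 7.75%

7.75%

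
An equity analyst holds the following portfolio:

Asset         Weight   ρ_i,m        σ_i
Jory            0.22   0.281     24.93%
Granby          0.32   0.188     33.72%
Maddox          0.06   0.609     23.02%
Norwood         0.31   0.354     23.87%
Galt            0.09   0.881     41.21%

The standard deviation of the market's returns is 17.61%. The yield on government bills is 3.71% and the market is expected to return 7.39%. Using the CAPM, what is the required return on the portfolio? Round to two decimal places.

5.86%

β_Jory = 0.281 × 24.93% / 17.61% = 0.3978
β_Granby = 0.188 × 33.72% / 17.61% = 0.3600
β_Maddox = 0.609 × 23.02% / 17.61% = 0.7961
β_Norwood = 0.354 × 23.87% / 17.61% = 0.4798
β_Galt = 0.881 × 41.21% / 17.61% = 2.0617
β_P = Σ w_i β_i = 0.22×0.3978 + 0.32×0.3600 + 0.06×0.7961 + 0.31×0.4798 + 0.09×2.0617 = 0.5848
MRP = 7.39% − 3.71% = 3.68%
E(R_P) = R_f + β_P × MRP = 3.71% + 0.5848 × 3.68% = 5.86%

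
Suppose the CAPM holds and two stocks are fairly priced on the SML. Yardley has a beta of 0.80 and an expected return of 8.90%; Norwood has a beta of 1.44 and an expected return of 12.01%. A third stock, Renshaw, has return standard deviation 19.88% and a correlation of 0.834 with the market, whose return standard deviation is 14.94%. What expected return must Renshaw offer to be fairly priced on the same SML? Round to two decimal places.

MRP = (12.01% − 8.90%) / (1.44 − 0.80) = 4.8594%
R_f = 8.90% − 0.80 × 4.8594% = 5.0125%
β_Renshaw = ρ·σ_i/σ_m = 0.834 × 19.88 / 14.94 = 1.1098
E(R_Renshaw) = R_f + β × MRP = 5.0125% + 1.1098 × 4.8594% = 10.41%

10.41%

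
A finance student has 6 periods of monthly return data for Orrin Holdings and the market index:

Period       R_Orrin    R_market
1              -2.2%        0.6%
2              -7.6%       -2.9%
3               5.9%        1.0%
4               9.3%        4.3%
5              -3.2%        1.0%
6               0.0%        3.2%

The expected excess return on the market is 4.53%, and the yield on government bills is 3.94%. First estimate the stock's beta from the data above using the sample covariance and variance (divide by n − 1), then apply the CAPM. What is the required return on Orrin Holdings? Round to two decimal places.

Mean R_i = (-2.2 − 7.6 + 5.9 + 9.3 − 3.2 + 0.0) / 6 = 0.3667%
Mean R_m = (0.6 − 2.9 + 1.0 + 4.3 + 1.0 + 3.2) / 6 = 1.2000%
Σ(R_i − R̄_i)(R_m − R̄_m) = 60.7700  ⇒  Cov = 60.7700 / 5 = 12.1540
Σ(R_m − R̄_m)² = 30.8600  ⇒  Var(R_m) = 30.8600 / 5 = 6.1720
β = Cov / Var(R_m) = 12.1540 / 6.1720 = 1.9692
E(R) = R_f + β × MRP = 3.94% + 1.9692 × 4.53% = 12.86%

12.86%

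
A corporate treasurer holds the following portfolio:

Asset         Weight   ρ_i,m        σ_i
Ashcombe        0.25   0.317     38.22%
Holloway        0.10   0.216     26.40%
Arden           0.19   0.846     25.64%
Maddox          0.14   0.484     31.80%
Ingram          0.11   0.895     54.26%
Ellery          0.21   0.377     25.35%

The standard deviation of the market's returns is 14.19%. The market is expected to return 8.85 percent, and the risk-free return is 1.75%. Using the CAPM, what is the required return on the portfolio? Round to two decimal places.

β_Ashcombe = 0.317 × 38.22% / 14.19% = 0.8538
β_Holloway = 0.216 × 26.40% / 14.19% = 0.4019
β_Arden = 0.846 × 25.64% / 14.19% = 1.5286
β_Maddox = 0.484 × 31.80% / 14.19% = 1.0847
β_Ingram = 0.895 × 54.26% / 14.19% = 3.4223
β_Ellery = 0.377 × 25.35% / 14.19% = 0.6735
β_P = Σ w_i β_i = 0.25×0.8538 + 0.10×0.4019 + 0.19×1.5286 + 0.14×1.0847 + 0.11×3.4223 + 0.21×0.6735 = 1.2138
MRP = 8.85% − 1.75% = 7.10%
E(R_P) = R_f + β_P × MRP = 1.75% + 1.2138 × 7.10% = 10.37%

10.37%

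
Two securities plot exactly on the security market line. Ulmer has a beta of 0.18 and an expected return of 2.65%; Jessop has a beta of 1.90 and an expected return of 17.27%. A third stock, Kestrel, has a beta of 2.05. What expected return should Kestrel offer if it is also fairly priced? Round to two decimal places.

MRP (SML slope) = (17.27% − 2.65%) / (1.90 − 0.18) = 14.62% / 1.72 = 8.5000%
R_f (intercept) = 2.65% − 0.18 × 8.5000% = 1.1200%
E(R_Kestrel) = R_f + β × MRP = 1.1200% + 2.05 × 8.5000% = 18.55%

18.55%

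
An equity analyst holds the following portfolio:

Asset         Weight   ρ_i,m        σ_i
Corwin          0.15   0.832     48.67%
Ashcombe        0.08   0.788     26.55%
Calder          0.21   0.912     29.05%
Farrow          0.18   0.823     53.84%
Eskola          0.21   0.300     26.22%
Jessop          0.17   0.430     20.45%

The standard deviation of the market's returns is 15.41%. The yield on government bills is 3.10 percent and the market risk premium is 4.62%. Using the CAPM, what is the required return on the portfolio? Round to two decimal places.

10.43%

β_Corwin = 0.832 × 48.67% / 15.41% = 2.6277
β_Ashcombe = 0.788 × 26.55% / 15.41% = 1.3577
β_Calder = 0.912 × 29.05% / 15.41% = 1.7192
β_Farrow = 0.823 × 53.84% / 15.41% = 2.8754
β_Eskola = 0.300 × 26.22% / 15.41% = 0.5104
β_Jessop = 0.430 × 20.45% / 15.41% = 0.5706
β_P = Σ w_i β_i = 0.15×2.6277 + 0.08×1.3577 + 0.21×1.7192 + 0.18×2.8754 + 0.21×0.5104 + 0.17×0.5706 = 1.5856
E(R_P) = R_f + β_P × MRP = 3.10% + 1.5856 × 4.62% = 10.43%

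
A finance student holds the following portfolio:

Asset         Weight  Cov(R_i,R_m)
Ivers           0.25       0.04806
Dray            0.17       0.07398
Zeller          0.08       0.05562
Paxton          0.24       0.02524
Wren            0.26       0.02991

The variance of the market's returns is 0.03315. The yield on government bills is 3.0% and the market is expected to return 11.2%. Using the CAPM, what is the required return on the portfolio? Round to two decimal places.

β_Ivers = 0.04806 / 0.03315 = 1.4498
β_Dray = 0.07398 / 0.03315 = 2.2317
β_Zeller = 0.05562 / 0.03315 = 1.6778
β_Paxton = 0.02524 / 0.03315 = 0.7614
β_Wren = 0.02991 / 0.03315 = 0.9023
β_P = Σ w_i β_i = 0.25×1.4498 + 0.17×2.2317 + 0.08×1.6778 + 0.24×0.7614 + 0.26×0.9023 = 1.2934
MRP = 11.2% − 3.0% = 8.20%
E(R_P) = R_f + β_P × MRP = 3.0% + 1.2934 × 8.2% = 13.61%

13.61%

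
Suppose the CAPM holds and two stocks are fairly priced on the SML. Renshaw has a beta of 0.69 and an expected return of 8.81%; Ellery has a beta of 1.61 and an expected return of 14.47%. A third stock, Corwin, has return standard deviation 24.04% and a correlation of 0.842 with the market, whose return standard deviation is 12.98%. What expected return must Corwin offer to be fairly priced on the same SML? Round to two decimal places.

MRP = (14.47% − 8.81%) / (1.61 − 0.69) = 6.1522%
R_f = 8.81% − 0.69 × 6.1522% = 4.5650%
β_Corwin = ρ·σ_i/σ_m = 0.842 × 24.04 / 12.98 = 1.5595
E(R_Corwin) = R_f + β × MRP = 4.5650% + 1.5595 × 6.1522% = 14.16%

14.16%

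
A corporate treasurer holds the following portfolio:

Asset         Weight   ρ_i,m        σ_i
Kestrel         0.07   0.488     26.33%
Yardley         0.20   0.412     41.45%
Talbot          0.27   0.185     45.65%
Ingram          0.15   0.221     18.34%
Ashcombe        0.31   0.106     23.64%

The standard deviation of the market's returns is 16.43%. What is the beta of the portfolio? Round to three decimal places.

0.486

β_Kestrel = 0.488 × 26.33% / 16.43% = 0.7820
β_Yardley = 0.412 × 41.45% / 16.43% = 1.0394
β_Talbot = 0.185 × 45.65% / 16.43% = 0.5140
β_Ingram = 0.221 × 18.34% / 16.43% = 0.2467
β_Ashcombe = 0.106 × 23.64% / 16.43% = 0.1525
β_P = Σ w_i β_i = 0.07×0.7820 + 0.20×1.0394 + 0.27×0.5140 + 0.15×0.2467 + 0.31×0.1525 = 0.4857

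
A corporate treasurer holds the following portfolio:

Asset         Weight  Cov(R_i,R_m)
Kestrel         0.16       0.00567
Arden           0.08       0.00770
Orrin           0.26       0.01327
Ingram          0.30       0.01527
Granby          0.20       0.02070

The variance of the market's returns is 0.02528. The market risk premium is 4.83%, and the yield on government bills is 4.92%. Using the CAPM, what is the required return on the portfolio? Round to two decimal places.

7.54%

β_Kestrel = 0.00567 / 0.02528 = 0.2243
β_Arden = 0.00770 / 0.02528 = 0.3046
β_Orrin = 0.01327 / 0.02528 = 0.5249
β_Ingram = 0.01527 / 0.02528 = 0.6040
β_Granby = 0.02070 / 0.02528 = 0.8188
β_P = Σ w_i β_i = 0.16×0.2243 + 0.08×0.3046 + 0.26×0.5249 + 0.30×0.6040 + 0.20×0.8188 = 0.5417
E(R_P) = R_f + β_P × MRP = 4.92% + 0.5417 × 4.83% = 7.54%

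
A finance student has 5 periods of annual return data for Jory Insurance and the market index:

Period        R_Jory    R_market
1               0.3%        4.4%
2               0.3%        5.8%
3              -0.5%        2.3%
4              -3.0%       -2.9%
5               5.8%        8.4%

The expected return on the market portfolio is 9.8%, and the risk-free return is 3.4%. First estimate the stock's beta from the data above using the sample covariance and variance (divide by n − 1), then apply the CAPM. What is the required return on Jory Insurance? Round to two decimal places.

Mean R_i = (0.3 + 0.3 − 0.5 − 3.0 + 5.8) / 5 = 0.5800%
Mean R_m = (4.4 + 5.8 + 2.3 − 2.9 + 8.4) / 5 = 3.6000%
Σ(R_i − R̄_i)(R_m − R̄_m) = 48.8900  ⇒  Cov = 48.8900 / 4 = 12.2225
Σ(R_m − R̄_m)² = 72.4600  ⇒  Var(R_m) = 72.4600 / 4 = 18.1150
β = Cov / Var(R_m) = 12.2225 / 18.1150 = 0.6747
MRP = 9.8% − 3.4% = 6.40%
E(R) = R_f + β × MRP = 3.4% + 0.6747 × 6.4% = 7.72%

7.72%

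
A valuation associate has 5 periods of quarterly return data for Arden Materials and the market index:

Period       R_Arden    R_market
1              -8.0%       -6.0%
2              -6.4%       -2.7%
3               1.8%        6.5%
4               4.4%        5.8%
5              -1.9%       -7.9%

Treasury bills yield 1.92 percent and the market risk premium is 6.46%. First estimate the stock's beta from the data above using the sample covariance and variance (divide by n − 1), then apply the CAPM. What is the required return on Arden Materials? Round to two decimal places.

Mean R_i = (-8.0 − 6.4 + 1.8 + 4.4 − 1.9) / 5 = -2.0200%
Mean R_m = (-6.0 − 2.7 + 6.5 + 5.8 − 7.9) / 5 = -0.8600%
Σ(R_i − R̄_i)(R_m − R̄_m) = 108.8240  ⇒  Cov = 108.8240 / 4 = 27.2060
Σ(R_m − R̄_m)² = 177.8920  ⇒  Var(R_m) = 177.8920 / 4 = 44.4730
β = Cov / Var(R_m) = 27.2060 / 44.4730 = 0.6117
E(R) = R_f + β × MRP = 1.92% + 0.6117 × 6.46% = 5.87%

5.87%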